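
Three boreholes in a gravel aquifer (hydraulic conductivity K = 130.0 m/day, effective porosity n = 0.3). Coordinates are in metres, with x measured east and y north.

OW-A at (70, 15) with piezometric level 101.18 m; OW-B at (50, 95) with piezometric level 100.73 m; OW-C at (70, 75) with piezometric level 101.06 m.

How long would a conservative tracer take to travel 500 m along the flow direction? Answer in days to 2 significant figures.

79 days

Three-point gradient (reference OW-A): Δ to OW-B = (-20, 80, -0.45), Δ to OW-C = (0, 60, -0.12).
∂h/∂x = +0.01450, ∂h/∂y = -0.002000 (det = -1200).
|∇h| = √(0.01450² + -0.002000²) = 0.01464
Seepage velocity v = K·i/n = 130.0 × 0.01464 / 0.3 = 6.344 m/day.
t = 500 / 6.344 = 78.81 days.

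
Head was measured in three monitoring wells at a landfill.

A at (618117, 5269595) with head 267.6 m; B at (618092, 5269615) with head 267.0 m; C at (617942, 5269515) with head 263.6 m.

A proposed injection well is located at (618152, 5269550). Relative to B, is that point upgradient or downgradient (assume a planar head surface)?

upgradient

Taking A as reference: B−A = (-25, 20, -0.6); C−A = (-175, -80, -4.0).
Determinant of the coordinate differences = (-25)·(-80) − (-175)·20 = 5500.
∂h/∂x = [(-0.6)·(-80) − (-4.0)·20] / 5500 = +0.02327
∂h/∂y = [(-25)·(-4.0) − (-175)·(-0.6)] / 5500 = -0.0009091
Head at (618152, 5269550) = 267.6 + (+0.02327)·(35) + (-0.0009091)·(-45) = 268.46 m.
That is higher than the 267.0 m at B, so the point is upgradient.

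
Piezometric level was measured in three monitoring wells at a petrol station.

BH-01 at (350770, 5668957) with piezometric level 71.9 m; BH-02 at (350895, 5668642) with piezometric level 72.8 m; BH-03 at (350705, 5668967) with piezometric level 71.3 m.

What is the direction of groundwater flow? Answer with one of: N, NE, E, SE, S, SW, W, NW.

W

Differences from BH-01: to BH-02 (Δx, Δy, Δh) = (125, -315, +0.9); to BH-03 = (-65, 10, -0.6).
Determinant of the coordinate differences = 125·10 − (-65)·(-315) = -19225.
∂h/∂x = [(+0.9)·10 − (-0.6)·(-315)] / -19225 = +0.009363
∂h/∂y = [125·(-0.6) − (-65)·(+0.9)] / -19225 = +0.0008583
Flow = −∇h = (-0.009363 east, -0.0008583 north), which points west.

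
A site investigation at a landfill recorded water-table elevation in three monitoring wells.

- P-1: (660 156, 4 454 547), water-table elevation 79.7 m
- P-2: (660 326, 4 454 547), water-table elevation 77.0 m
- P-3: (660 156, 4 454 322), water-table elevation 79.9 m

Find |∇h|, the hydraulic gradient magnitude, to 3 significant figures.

0.0159

∂h/∂x = (77.0 − 79.7) / (660326 − 660156) = -0.01588
∂h/∂y = (79.9 − 79.7) / (4454322 − 4454547) = -0.0008889
|∇h| = √(-0.01588² + -0.0008889²) = 0.0159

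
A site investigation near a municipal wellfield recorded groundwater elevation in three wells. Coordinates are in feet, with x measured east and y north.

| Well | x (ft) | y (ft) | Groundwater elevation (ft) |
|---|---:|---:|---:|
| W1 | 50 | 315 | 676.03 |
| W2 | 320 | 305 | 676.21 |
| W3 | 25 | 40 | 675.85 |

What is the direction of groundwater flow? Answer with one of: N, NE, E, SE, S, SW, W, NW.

SW

With h = a·x + b·y + c and W1 as origin, the differences give:
  270·a + (-10)·b = +0.18
  (-25)·a + (-275)·b = -0.18
Eliminate b (×(-275) and ×(-10), subtract): -74500·a = -51.300 → a = ∂h/∂x = +0.0006886
Back-substitute: b = ∂h/∂y = +0.0005919.
Flow = −∇h = (-0.0006886 east, -0.0005919 north), which points southwest.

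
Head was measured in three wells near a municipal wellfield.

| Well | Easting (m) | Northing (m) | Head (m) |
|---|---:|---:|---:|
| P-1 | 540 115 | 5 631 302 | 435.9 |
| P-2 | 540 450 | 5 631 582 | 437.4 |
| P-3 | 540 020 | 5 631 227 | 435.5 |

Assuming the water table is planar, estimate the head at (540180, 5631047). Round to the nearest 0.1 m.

Three-point gradient (reference P-1): Δ to P-2 = (335, 280, +1.5), Δ to P-3 = (-95, -75, -0.4).
∂h/∂x = -0.0003390, ∂h/∂y = +0.005763 (det = 1475).
h(540180, 5631047) = 435.9 + (-0.0003390)·(65) + (+0.005763)·(-255) = 435.9 -0.022 -1.469 = 434.408 m.

434.4 m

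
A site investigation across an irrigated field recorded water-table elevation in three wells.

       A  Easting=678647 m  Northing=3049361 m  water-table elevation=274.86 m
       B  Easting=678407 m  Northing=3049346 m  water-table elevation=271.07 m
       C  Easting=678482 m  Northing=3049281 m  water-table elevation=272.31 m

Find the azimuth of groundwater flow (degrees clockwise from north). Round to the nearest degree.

273°

Differences from A: to B (Δx, Δy, Δh) = (-240, -15, -3.79); to C = (-165, -80, -2.55).
Solve a·Δx + b·Δy = Δh: det = (-240)·(-80) − (-165)·(-15) = 16725.
∂h/∂x = [(-3.79)·(-80) − (-2.55)·(-15)] / 16725 = +0.01584
∂h/∂y = [(-240)·(-2.55) − (-165)·(-3.79)] / 16725 = -0.0007982
Flow direction (−∇h) has components (-0.01584 E, +0.0007982 N).
Azimuth = atan2(E, N) = atan2(-0.01584, +0.0007982) = 272.9° ≈ 273°.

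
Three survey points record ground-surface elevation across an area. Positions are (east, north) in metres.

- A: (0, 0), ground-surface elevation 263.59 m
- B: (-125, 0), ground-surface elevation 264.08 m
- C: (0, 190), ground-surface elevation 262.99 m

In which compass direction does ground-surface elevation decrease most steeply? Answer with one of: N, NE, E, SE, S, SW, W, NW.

∂z/∂x = (264.08 − 263.59) / (-125 − 0) = -0.003920
∂z/∂y = (262.99 − 263.59) / (190 − 0) = -0.003158
Steepest decrease is along −∇f = (+0.003920 E, +0.003158 N) → northeast.

NE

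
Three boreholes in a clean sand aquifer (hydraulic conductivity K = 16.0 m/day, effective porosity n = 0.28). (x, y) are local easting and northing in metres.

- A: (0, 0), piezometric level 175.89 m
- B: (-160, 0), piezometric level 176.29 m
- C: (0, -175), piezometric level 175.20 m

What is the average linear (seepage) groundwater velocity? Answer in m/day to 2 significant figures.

∂h/∂x = (176.29 − 175.89) / (-160 − 0) = -0.002500
∂h/∂y = (175.20 − 175.89) / (-175 − 0) = +0.003943
|∇h| = √(-0.002500² + 0.003943²) = 0.004669
Seepage velocity v = K·i/n = 16.0 × 0.004669 / 0.28 = 0.2668 m/day.

0.27 m/day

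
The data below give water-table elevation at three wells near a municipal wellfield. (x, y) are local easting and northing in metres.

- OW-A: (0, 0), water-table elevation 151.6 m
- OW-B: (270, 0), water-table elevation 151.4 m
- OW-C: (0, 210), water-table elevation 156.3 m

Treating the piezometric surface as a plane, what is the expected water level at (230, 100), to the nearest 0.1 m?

153.7 m

∂h/∂x = (151.4 − 151.6) / (270 − 0) = -0.0007407
∂h/∂y = (156.3 − 151.6) / (210 − 0) = +0.02238
h(230, 100) = 151.6 + (-0.0007407)·(230) + (+0.02238)·(100) = 151.6 -0.170 +2.238 = 153.668 m.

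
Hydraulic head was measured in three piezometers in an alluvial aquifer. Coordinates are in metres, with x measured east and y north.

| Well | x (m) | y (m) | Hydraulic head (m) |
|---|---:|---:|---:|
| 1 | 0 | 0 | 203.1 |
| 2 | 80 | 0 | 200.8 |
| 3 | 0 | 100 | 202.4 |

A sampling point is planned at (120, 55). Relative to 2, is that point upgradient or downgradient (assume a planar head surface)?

downgradient

∂h/∂x = (200.8 − 203.1) / (80 − 0) = -0.02875
∂h/∂y = (202.4 − 203.1) / (100 − 0) = -0.007000
Head at (120, 55) = 203.1 + (-0.02875)·(120) + (-0.007000)·(55) = 199.27 m.
That is lower than the 200.8 m at 2, so the point is downgradient.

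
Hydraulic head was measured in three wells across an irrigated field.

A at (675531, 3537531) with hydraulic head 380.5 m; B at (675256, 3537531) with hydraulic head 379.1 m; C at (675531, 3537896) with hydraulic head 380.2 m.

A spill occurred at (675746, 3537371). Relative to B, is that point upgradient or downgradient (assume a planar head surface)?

∂h/∂x = (379.1 − 380.5) / (675256 − 675531) = +0.005091
∂h/∂y = (380.2 − 380.5) / (3537896 − 3537531) = -0.0008219
Head at (675746, 3537371) = 380.5 + (+0.005091)·(215) + (-0.0008219)·(-160) = 381.73 m.
That is higher than the 379.1 m at B, so the point is upgradient.

upgradient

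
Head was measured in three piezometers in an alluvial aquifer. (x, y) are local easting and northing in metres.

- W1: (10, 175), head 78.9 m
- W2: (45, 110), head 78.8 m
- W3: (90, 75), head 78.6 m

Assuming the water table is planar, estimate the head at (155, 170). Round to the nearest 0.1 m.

78.1 m

With h = a·x + b·y + c and W1 as origin, the differences give:
  35·a + (-65)·b = -0.1
  80·a + (-100)·b = -0.3
Eliminate b (×(-100) and ×(-65), subtract): 1700·a = -9.50 → a = ∂h/∂x = -0.005588
Back-substitute: b = ∂h/∂y = -0.001471.
h(155, 170) = 78.9 + (-0.005588)·(145) + (-0.001471)·(-5) = 78.9 -0.810 +0.007 = 78.097 m.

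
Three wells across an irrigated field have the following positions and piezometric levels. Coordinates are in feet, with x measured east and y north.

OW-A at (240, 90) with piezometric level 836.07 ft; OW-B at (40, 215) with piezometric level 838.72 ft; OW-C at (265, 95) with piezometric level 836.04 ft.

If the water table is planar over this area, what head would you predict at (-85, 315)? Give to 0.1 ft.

Taking OW-A as reference: OW-B−OW-A = (-200, 125, +2.65); OW-C−OW-A = (25, 5, -0.03).
Determinant of the coordinate differences = (-200)·5 − 25·125 = -4125.
∂h/∂x = [(+2.65)·5 − (-0.03)·125] / -4125 = -0.004121
∂h/∂y = [(-200)·(-0.03) − 25·(+2.65)] / -4125 = +0.01461
h(-85, 315) = 836.07 + (-0.004121)·(-325) + (+0.01461)·(225) = 836.07 +1.339 +3.286 = 840.696 ft.

840.7 ft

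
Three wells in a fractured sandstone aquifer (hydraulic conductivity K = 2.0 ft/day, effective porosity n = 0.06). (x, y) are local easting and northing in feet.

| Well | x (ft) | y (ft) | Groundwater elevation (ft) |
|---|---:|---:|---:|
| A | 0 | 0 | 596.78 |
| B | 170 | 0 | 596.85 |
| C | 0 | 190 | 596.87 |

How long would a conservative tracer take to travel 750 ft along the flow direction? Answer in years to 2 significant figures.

98 years

∂h/∂x = (596.85 − 596.78) / (170 − 0) = +0.0004118
∂h/∂y = (596.87 − 596.78) / (190 − 0) = +0.0004737
|∇h| = √(0.0004118² + 0.0004737²) = 0.0006277
Seepage velocity v = K·i/n = 2.0 × 0.0006277 / 0.06 = 0.02092 ft/day.
t = 750 / 0.02092 = 3.585e+04 days = 98.2 years.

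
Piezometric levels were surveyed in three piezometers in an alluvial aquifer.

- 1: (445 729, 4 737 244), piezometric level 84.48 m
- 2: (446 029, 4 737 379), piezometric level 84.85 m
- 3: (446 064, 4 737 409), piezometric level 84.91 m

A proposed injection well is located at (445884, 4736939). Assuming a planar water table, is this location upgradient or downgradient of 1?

downgradient

Taking 1 as reference: 2−1 = (300, 135, +0.37); 3−1 = (335, 165, +0.43).
Solve a·Δx + b·Δy = Δh: det = 300·165 − 335·135 = 4275.
∂h/∂x = [(+0.37)·165 − (+0.43)·135] / 4275 = +0.0007018
∂h/∂y = [300·(+0.43) − 335·(+0.37)] / 4275 = +0.001181
Head at (445884, 4736939) = 84.48 + (+0.0007018)·(155) + (+0.001181)·(-305) = 84.23 m.
That is lower than the 84.48 m at 1, so the point is downgradient.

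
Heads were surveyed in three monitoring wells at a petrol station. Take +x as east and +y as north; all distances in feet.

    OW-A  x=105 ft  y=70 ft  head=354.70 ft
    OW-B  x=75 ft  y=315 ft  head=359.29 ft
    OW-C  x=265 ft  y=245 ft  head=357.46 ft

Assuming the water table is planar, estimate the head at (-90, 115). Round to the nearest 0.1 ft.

356.1 ft

Differences from OW-A: to OW-B (Δx, Δy, Δh) = (-30, 245, +4.59); to OW-C = (160, 175, +2.76).
Determinant of the coordinate differences = (-30)·175 − 160·245 = -44450.
∂h/∂x = [(+4.59)·175 − (+2.76)·245] / -44450 = -0.002858
∂h/∂y = [(-30)·(+2.76) − 160·(+4.59)] / -44450 = +0.01838
h(-90, 115) = 354.70 + (-0.002858)·(-195) + (+0.01838)·(45) = 354.70 +0.557 +0.827 = 356.085 ft.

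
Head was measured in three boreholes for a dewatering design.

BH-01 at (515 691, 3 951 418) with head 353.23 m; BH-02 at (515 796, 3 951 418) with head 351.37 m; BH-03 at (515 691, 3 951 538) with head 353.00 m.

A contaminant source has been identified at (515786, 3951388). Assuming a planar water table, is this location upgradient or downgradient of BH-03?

∂h/∂x = (351.37 − 353.23) / (515796 − 515691) = -0.01771
∂h/∂y = (353.00 − 353.23) / (3951538 − 3951418) = -0.001917
Head at (515786, 3951388) = 353.23 + (-0.01771)·(95) + (-0.001917)·(-30) = 351.60 m.
That is lower than the 353.00 m at BH-03, so the point is downgradient.

downgradient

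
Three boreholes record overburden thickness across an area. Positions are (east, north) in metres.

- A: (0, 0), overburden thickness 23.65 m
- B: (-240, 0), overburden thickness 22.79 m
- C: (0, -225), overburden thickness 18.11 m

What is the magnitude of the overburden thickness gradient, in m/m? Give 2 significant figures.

∂d/∂x = (22.79 − 23.65) / (-240 − 0) = +0.003583
∂d/∂y = (18.11 − 23.65) / (-225 − 0) = +0.02462
|∇f| = √(0.003583² + 0.02462²) = 0.02488 m/m

0.025 m/m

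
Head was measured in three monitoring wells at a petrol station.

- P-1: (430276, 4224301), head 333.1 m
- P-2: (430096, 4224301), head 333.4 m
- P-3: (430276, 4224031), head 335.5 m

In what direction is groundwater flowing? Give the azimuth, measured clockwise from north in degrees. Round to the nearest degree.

011°

∂h/∂x = (333.4 − 333.1) / (430096 − 430276) = -0.001667
∂h/∂y = (335.5 − 333.1) / (4224031 − 4224301) = -0.008889
Flow direction (−∇h) has components (+0.001667 E, +0.008889 N).
Azimuth = atan2(E, N) = atan2(+0.001667, +0.008889) = 10.6° ≈ 011°.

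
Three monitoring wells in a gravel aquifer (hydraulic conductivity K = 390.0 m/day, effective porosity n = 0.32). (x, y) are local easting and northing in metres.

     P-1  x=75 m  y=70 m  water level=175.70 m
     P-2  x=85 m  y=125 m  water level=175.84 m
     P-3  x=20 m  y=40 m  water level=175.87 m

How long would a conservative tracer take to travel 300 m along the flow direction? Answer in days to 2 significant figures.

41 days

With h = a·x + b·y + c and P-1 as origin, the differences give:
  10·a + 55·b = +0.14
  (-55)·a + (-30)·b = +0.17
Eliminate b (×(-30) and ×55, subtract): 2725·a = -13.550 → a = ∂h/∂x = -0.004972
Back-substitute: b = ∂h/∂y = +0.003450.
|∇h| = √(-0.004972² + 0.003450²) = 0.006052
Seepage velocity v = K·i/n = 390.0 × 0.006052 / 0.32 = 7.376 m/day.
t = 300 / 7.376 = 40.67 days.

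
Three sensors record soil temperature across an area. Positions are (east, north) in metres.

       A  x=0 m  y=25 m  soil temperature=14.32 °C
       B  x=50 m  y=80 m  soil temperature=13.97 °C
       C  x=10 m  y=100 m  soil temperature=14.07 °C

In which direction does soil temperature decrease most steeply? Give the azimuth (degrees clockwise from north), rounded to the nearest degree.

054°

Taking A as reference: B−A = (50, 55, -0.35); C−A = (10, 75, -0.25).
Solve a·Δx + b·Δy = ΔT: det = 50·75 − 10·55 = 3200.
∂T/∂x = [(-0.35)·75 − (-0.25)·55] / 3200 = -0.003906
∂T/∂y = [50·(-0.25) − 10·(-0.35)] / 3200 = -0.002813
Steepest decrease is along −∇f: components (+0.003906 E, +0.002813 N).
Azimuth = atan2(+0.003906, +0.002813) = 54.2° ≈ 054°.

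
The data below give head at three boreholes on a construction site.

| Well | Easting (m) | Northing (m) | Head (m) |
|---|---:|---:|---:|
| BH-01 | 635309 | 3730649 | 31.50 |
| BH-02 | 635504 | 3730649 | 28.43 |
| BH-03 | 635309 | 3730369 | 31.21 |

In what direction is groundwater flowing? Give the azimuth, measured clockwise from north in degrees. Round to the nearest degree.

∂h/∂x = (28.43 − 31.50) / (635504 − 635309) = -0.01574
∂h/∂y = (31.21 − 31.50) / (3730369 − 3730649) = +0.001036
Flow direction (−∇h) has components (+0.01574 E, -0.001036 N).
Azimuth = atan2(E, N) = atan2(+0.01574, -0.001036) = 93.8° ≈ 094°.

094°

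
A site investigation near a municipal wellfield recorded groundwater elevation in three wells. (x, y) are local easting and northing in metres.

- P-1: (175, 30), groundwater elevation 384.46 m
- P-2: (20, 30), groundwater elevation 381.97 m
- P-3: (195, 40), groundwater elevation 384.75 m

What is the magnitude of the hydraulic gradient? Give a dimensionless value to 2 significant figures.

Taking P-1 as reference: P-2−P-1 = (-155, 0, -2.49); P-3−P-1 = (20, 10, +0.29).
Determinant of the coordinate differences = (-155)·10 − 20·0 = -1550.
∂h/∂x = [(-2.49)·10 − (+0.29)·0] / -1550 = +0.01606
∂h/∂y = [(-155)·(+0.29) − 20·(-2.49)] / -1550 = -0.003129
|∇h| = √(0.01606² + -0.003129²) = 0.01636

0.016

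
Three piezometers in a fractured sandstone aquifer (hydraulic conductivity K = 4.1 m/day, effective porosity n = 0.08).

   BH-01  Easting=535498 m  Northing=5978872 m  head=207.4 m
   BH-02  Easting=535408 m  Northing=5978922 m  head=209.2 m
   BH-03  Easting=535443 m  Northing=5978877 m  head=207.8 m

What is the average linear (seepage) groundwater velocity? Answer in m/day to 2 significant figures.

1.4 m/day

Taking BH-01 as reference: BH-02−BH-01 = (-90, 50, +1.8); BH-03−BH-01 = (-55, 5, +0.4).
Determinant of the coordinate differences = (-90)·5 − (-55)·50 = 2300.
∂h/∂x = [(+1.8)·5 − (+0.4)·50] / 2300 = -0.004783
∂h/∂y = [(-90)·(+0.4) − (-55)·(+1.8)] / 2300 = +0.02739
|∇h| = √(-0.004783² + 0.02739²) = 0.0278
Seepage velocity v = K·i/n = 4.1 × 0.0278 / 0.08 = 1.425 m/day.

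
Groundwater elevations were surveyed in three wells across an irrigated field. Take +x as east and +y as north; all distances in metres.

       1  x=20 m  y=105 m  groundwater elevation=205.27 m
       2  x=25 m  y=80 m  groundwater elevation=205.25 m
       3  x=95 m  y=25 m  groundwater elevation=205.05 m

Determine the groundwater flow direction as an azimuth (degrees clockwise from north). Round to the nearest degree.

Taking 1 as reference: 2−1 = (5, -25, -0.02); 3−1 = (75, -80, -0.22).
Solve a·Δx + b·Δy = Δh: det = 5·(-80) − 75·(-25) = 1475.
∂h/∂x = [(-0.02)·(-80) − (-0.22)·(-25)] / 1475 = -0.002644
∂h/∂y = [5·(-0.22) − 75·(-0.02)] / 1475 = +0.0002712
Flow direction (−∇h) has components (+0.002644 E, -0.0002712 N).
Azimuth = atan2(E, N) = atan2(+0.002644, -0.0002712) = 95.9° ≈ 096°.

096°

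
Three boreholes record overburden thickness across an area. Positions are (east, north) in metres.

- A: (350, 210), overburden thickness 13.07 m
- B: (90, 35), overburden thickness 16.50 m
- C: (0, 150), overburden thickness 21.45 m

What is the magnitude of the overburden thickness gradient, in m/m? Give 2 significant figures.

0.035 m/m

Differences from A: to B (Δx, Δy, Δh) = (-260, -175, +3.43); to C = (-350, -60, +8.38).
Determinant of the coordinate differences = (-260)·(-60) − (-350)·(-175) = -45650.
∂d/∂x = [(+3.43)·(-60) − (+8.38)·(-175)] / -45650 = -0.02762
∂d/∂y = [(-260)·(+8.38) − (-350)·(+3.43)] / -45650 = +0.02143
|∇f| = √(-0.02762² + 0.02143²) = 0.03496 m/m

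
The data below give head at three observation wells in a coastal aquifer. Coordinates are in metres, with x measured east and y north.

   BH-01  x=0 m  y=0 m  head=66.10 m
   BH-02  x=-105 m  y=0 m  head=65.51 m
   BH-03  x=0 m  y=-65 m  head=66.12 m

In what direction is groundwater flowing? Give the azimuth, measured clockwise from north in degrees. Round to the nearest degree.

273°

∂h/∂x = (65.51 − 66.10) / (-105 − 0) = +0.005619
∂h/∂y = (66.12 − 66.10) / (-65 − 0) = -0.0003077
Flow direction (−∇h) has components (-0.005619 E, +0.0003077 N).
Azimuth = atan2(E, N) = atan2(-0.005619, +0.0003077) = 273.1° ≈ 273°.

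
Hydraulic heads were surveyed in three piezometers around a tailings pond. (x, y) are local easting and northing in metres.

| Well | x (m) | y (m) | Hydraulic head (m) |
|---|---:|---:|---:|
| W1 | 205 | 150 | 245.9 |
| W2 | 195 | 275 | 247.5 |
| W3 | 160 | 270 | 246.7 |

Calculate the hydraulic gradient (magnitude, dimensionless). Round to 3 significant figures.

Differences from W1: to W2 (Δx, Δy, Δh) = (-10, 125, +1.6); to W3 = (-45, 120, +0.8).
Solve a·Δx + b·Δy = Δh: det = (-10)·120 − (-45)·125 = 4425.
∂h/∂x = [(+1.6)·120 − (+0.8)·125] / 4425 = +0.02079
∂h/∂y = [(-10)·(+0.8) − (-45)·(+1.6)] / 4425 = +0.01446
|∇h| = √(0.02079² + 0.01446²) = 0.02532

0.0253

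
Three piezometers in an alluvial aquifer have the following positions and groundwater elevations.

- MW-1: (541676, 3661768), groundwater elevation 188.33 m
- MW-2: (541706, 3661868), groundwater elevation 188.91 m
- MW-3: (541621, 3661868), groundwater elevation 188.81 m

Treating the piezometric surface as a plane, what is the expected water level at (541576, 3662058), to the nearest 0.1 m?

Three-point gradient (reference MW-1): Δ to MW-2 = (30, 100, +0.58), Δ to MW-3 = (-55, 100, +0.48).
∂h/∂x = +0.001176, ∂h/∂y = +0.005447 (det = 8500).
h(541576, 3662058) = 188.33 + (+0.001176)·(-100) + (+0.005447)·(290) = 188.33 -0.118 +1.580 = 189.792 m.

189.8 m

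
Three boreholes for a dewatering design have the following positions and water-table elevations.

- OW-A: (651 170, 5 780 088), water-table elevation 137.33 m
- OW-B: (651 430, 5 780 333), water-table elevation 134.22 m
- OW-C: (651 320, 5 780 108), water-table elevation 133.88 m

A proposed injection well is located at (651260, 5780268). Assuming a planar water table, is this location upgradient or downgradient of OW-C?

Differences from OW-A: to OW-B (Δx, Δy, Δh) = (260, 245, -3.11); to OW-C = (150, 20, -3.45).
Solve a·Δx + b·Δy = Δh: det = 260·20 − 150·245 = -31550.
∂h/∂x = [(-3.11)·20 − (-3.45)·245] / -31550 = -0.02482
∂h/∂y = [260·(-3.45) − 150·(-3.11)] / -31550 = +0.01365
Head at (651260, 5780268) = 137.33 + (-0.02482)·(90) + (+0.01365)·(180) = 137.55 m.
That is higher than the 133.88 m at OW-C, so the point is upgradient.

upgradient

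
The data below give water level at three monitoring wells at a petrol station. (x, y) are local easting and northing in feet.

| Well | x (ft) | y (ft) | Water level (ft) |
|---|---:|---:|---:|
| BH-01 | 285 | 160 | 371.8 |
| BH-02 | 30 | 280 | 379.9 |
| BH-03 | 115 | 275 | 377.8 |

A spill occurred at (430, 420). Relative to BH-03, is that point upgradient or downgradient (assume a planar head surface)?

Differences from BH-01: to BH-02 (Δx, Δy, Δh) = (-255, 120, +8.1); to BH-03 = (-170, 115, +6.0).
Solve a·Δx + b·Δy = Δh: det = (-255)·115 − (-170)·120 = -8925.
∂h/∂x = [(+8.1)·115 − (+6.0)·120] / -8925 = -0.02370
∂h/∂y = [(-255)·(+6.0) − (-170)·(+8.1)] / -8925 = +0.01714
Head at (430, 420) = 371.8 + (-0.02370)·(145) + (+0.01714)·(260) = 372.82 ft.
That is lower than the 377.8 ft at BH-03, so the point is downgradient.

downgradient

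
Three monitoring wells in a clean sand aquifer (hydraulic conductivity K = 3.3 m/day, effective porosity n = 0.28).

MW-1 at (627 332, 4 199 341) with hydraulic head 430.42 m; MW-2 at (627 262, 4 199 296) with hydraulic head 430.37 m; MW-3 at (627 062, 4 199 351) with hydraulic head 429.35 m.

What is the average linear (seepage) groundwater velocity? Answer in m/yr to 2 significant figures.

Differences from MW-1: to MW-2 (Δx, Δy, Δh) = (-70, -45, -0.05); to MW-3 = (-270, 10, -1.07).
Determinant of the coordinate differences = (-70)·10 − (-270)·(-45) = -12850.
∂h/∂x = [(-0.05)·10 − (-1.07)·(-45)] / -12850 = +0.003786
∂h/∂y = [(-70)·(-1.07) − (-270)·(-0.05)] / -12850 = -0.004778
|∇h| = √(0.003786² + -0.004778²) = 0.006096
Seepage velocity v = K·i/n = 3.3 × 0.006096 / 0.28 = 0.07185 m/day = 26.24 m/yr.

26 m/yr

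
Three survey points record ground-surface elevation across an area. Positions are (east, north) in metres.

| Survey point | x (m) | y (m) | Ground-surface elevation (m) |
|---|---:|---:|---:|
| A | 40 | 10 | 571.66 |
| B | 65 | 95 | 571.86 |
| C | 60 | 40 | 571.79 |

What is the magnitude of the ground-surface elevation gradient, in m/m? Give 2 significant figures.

Taking A as reference: B−A = (25, 85, +0.20); C−A = (20, 30, +0.13).
Determinant of the coordinate differences = 25·30 − 20·85 = -950.
∂z/∂x = [(+0.20)·30 − (+0.13)·85] / -950 = +0.005316
∂z/∂y = [25·(+0.13) − 20·(+0.20)] / -950 = +0.0007895
|∇f| = √(0.005316² + 0.0007895²) = 0.005374 m/m

0.0054 m/m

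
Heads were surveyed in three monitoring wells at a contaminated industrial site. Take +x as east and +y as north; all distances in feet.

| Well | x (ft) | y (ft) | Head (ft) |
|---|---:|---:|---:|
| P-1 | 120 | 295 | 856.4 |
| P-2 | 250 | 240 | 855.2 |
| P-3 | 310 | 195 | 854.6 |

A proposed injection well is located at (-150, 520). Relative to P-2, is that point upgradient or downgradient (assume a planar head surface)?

Three-point gradient (reference P-1): Δ to P-2 = (130, -55, -1.2), Δ to P-3 = (190, -100, -1.8).
∂h/∂x = -0.008235, ∂h/∂y = +0.002353 (det = -2550).
Head at (-150, 520) = 856.4 + (-0.008235)·(-270) + (+0.002353)·(225) = 859.15 ft.
That is higher than the 855.2 ft at P-2, so the point is upgradient.

upgradient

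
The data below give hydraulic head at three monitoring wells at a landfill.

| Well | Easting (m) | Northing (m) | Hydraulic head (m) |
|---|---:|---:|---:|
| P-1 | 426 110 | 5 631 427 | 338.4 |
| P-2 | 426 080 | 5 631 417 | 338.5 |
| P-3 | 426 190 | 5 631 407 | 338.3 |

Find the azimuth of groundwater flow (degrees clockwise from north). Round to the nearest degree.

Differences from P-1: to P-2 (Δx, Δy, Δh) = (-30, -10, +0.1); to P-3 = (80, -20, -0.1).
Determinant of the coordinate differences = (-30)·(-20) − 80·(-10) = 1400.
∂h/∂x = [(+0.1)·(-20) − (-0.1)·(-10)] / 1400 = -0.002143
∂h/∂y = [(-30)·(-0.1) − 80·(+0.1)] / 1400 = -0.003571
Flow direction (−∇h) has components (+0.002143 E, +0.003571 N).
Azimuth = atan2(E, N) = atan2(+0.002143, +0.003571) = 31.0° ≈ 031°.

031°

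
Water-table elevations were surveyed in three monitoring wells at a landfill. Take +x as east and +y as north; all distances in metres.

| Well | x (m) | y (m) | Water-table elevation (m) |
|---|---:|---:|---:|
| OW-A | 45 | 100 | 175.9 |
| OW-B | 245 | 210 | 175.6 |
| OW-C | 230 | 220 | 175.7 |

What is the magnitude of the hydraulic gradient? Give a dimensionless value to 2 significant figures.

0.0057

Taking OW-A as reference: OW-B−OW-A = (200, 110, -0.3); OW-C−OW-A = (185, 120, -0.2).
Determinant of the coordinate differences = 200·120 − 185·110 = 3650.
∂h/∂x = [(-0.3)·120 − (-0.2)·110] / 3650 = -0.003836
∂h/∂y = [200·(-0.2) − 185·(-0.3)] / 3650 = +0.004247
|∇h| = √(-0.003836² + 0.004247²) = 0.005723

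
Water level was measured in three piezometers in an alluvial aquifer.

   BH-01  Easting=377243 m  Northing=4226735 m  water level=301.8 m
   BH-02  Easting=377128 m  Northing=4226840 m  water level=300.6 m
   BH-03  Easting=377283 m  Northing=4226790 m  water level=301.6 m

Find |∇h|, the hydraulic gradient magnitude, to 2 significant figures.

Taking BH-01 as reference: BH-02−BH-01 = (-115, 105, -1.2); BH-03−BH-01 = (40, 55, -0.2).
Determinant of the coordinate differences = (-115)·55 − 40·105 = -10525.
∂h/∂x = [(-1.2)·55 − (-0.2)·105] / -10525 = +0.004276
∂h/∂y = [(-115)·(-0.2) − 40·(-1.2)] / -10525 = -0.006746
|∇h| = √(0.004276² + -0.006746²) = 0.007987

0.0080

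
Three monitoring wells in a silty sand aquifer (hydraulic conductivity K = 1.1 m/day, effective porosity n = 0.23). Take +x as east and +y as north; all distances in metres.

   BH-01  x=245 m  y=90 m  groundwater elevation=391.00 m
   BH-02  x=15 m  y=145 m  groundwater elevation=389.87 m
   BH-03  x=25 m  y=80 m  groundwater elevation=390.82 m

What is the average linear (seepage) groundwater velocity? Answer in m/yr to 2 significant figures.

Differences from BH-01: to BH-02 (Δx, Δy, Δh) = (-230, 55, -1.13); to BH-03 = (-220, -10, -0.18).
Solve a·Δx + b·Δy = Δh: det = (-230)·(-10) − (-220)·55 = 14400.
∂h/∂x = [(-1.13)·(-10) − (-0.18)·55] / 14400 = +0.001472
∂h/∂y = [(-230)·(-0.18) − (-220)·(-1.13)] / 14400 = -0.01439
|∇h| = √(0.001472² + -0.01439²) = 0.01447
Seepage velocity v = K·i/n = 1.1 × 0.01447 / 0.23 = 0.0692 m/day = 25.28 m/yr.

25 m/yr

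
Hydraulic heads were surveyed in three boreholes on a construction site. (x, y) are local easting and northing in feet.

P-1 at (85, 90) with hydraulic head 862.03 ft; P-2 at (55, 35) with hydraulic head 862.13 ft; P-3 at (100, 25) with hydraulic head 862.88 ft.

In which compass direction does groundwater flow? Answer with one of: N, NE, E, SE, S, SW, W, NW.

With h = a·x + b·y + c and P-1 as origin, the differences give:
  (-30)·a + (-55)·b = +0.10
  15·a + (-65)·b = +0.85
Eliminate b (×(-65) and ×(-55), subtract): 2775·a = 40.250 → a = ∂h/∂x = +0.01450
Back-substitute: b = ∂h/∂y = -0.009730.
Flow = −∇h = (-0.01450 east, +0.009730 north), which points northwest.

NW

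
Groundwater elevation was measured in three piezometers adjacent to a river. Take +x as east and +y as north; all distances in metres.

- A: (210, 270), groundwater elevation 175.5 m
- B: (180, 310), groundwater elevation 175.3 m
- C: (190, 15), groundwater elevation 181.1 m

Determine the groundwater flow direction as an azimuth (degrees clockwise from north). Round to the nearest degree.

045°

Differences from A: to B (Δx, Δy, Δh) = (-30, 40, -0.2); to C = (-20, -255, +5.6).
Determinant of the coordinate differences = (-30)·(-255) − (-20)·40 = 8450.
∂h/∂x = [(-0.2)·(-255) − (+5.6)·40] / 8450 = -0.02047
∂h/∂y = [(-30)·(+5.6) − (-20)·(-0.2)] / 8450 = -0.02036
Flow direction (−∇h) has components (+0.02047 E, +0.02036 N).
Azimuth = atan2(E, N) = atan2(+0.02047, +0.02036) = 45.2° ≈ 045°.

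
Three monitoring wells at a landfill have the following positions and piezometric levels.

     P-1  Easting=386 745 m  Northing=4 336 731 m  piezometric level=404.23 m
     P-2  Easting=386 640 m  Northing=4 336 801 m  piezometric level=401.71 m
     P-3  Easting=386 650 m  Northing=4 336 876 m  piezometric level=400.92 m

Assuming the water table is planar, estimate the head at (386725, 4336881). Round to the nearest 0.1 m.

With h = a·x + b·y + c and P-1 as origin, the differences give:
  (-105)·a + 70·b = -2.52
  (-95)·a + 145·b = -3.31
Eliminate b (×145 and ×70, subtract): -8575·a = -133.700 → a = ∂h/∂x = +0.01559
Back-substitute: b = ∂h/∂y = -0.01261.
h(386725, 4336881) = 404.23 + (+0.01559)·(-20) + (-0.01261)·(150) = 404.23 -0.312 -1.892 = 402.026 m.

402.0 m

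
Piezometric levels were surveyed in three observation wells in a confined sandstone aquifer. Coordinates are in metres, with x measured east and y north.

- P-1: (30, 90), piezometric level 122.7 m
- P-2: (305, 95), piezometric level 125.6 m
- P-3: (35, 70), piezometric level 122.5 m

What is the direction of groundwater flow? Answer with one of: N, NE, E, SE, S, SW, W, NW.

With h = a·x + b·y + c and P-1 as origin, the differences give:
  275·a + 5·b = +2.9
  5·a + (-20)·b = -0.2
Eliminate b (×(-20) and ×5, subtract): -5525·a = -57.00 → a = ∂h/∂x = +0.01032
Back-substitute: b = ∂h/∂y = +0.01258.
Flow = −∇h = (-0.01032 east, -0.01258 north), which points southwest.

SW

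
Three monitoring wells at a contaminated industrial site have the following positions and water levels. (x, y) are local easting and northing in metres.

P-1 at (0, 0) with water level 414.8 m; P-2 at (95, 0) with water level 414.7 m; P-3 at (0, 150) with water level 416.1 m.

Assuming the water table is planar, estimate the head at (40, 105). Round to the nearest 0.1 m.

415.7 m

∂h/∂x = (414.7 − 414.8) / (95 − 0) = -0.001053
∂h/∂y = (416.1 − 414.8) / (150 − 0) = +0.008667
h(40, 105) = 414.8 + (-0.001053)·(40) + (+0.008667)·(105) = 414.8 -0.042 +0.910 = 415.668 m.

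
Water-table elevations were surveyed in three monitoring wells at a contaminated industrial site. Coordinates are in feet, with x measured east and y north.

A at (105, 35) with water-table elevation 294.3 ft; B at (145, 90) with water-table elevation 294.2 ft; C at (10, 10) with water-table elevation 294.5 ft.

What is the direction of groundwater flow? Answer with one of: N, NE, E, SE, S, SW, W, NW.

Differences from A: to B (Δx, Δy, Δh) = (40, 55, -0.1); to C = (-95, -25, +0.2).
Solve a·Δx + b·Δy = Δh: det = 40·(-25) − (-95)·55 = 4225.
∂h/∂x = [(-0.1)·(-25) − (+0.2)·55] / 4225 = -0.002012
∂h/∂y = [40·(+0.2) − (-95)·(-0.1)] / 4225 = -0.0003550
Flow = −∇h = (+0.002012 east, +0.0003550 north), which points east.

E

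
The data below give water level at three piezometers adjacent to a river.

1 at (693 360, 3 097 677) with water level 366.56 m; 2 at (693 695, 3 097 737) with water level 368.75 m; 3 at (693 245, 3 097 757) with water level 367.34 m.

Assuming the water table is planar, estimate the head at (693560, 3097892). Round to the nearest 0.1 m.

370.6 m

Differences from 1: to 2 (Δx, Δy, Δh) = (335, 60, +2.19); to 3 = (-115, 80, +0.78).
Solve a·Δx + b·Δy = Δh: det = 335·80 − (-115)·60 = 33700.
∂h/∂x = [(+2.19)·80 − (+0.78)·60] / 33700 = +0.003810
∂h/∂y = [335·(+0.78) − (-115)·(+2.19)] / 33700 = +0.01523
h(693560, 3097892) = 366.56 + (+0.003810)·(200) + (+0.01523)·(215) = 366.56 +0.762 +3.274 = 370.596 m.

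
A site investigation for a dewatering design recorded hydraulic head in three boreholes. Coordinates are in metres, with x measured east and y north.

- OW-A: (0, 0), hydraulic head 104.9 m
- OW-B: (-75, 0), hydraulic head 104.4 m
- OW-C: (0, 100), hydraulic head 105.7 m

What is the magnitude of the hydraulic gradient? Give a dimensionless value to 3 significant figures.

∂h/∂x = (104.4 − 104.9) / (-75 − 0) = +0.006667
∂h/∂y = (105.7 − 104.9) / (100 − 0) = +0.008000
|∇h| = √(0.006667² + 0.008000²) = 0.01041

0.0104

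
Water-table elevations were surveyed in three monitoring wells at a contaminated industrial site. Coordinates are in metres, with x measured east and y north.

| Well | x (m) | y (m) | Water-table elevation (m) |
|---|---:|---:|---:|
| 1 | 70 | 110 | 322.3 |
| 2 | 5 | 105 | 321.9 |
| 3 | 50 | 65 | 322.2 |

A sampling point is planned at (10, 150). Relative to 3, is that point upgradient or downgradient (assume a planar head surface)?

Differences from 1: to 2 (Δx, Δy, Δh) = (-65, -5, -0.4); to 3 = (-20, -45, -0.1).
Solve a·Δx + b·Δy = Δh: det = (-65)·(-45) − (-20)·(-5) = 2825.
∂h/∂x = [(-0.4)·(-45) − (-0.1)·(-5)] / 2825 = +0.006195
∂h/∂y = [(-65)·(-0.1) − (-20)·(-0.4)] / 2825 = -0.0005310
Head at (10, 150) = 322.3 + (+0.006195)·(-60) + (-0.0005310)·(40) = 321.91 m.
That is lower than the 322.2 m at 3, so the point is downgradient.

downgradient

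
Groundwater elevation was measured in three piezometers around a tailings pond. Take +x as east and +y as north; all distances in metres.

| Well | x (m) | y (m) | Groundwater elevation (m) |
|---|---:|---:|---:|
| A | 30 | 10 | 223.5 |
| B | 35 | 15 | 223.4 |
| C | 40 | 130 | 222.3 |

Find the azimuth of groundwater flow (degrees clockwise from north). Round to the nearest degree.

050°

Three-point gradient (reference A): Δ to B = (5, 5, -0.1), Δ to C = (10, 120, -1.2).
∂h/∂x = -0.01091, ∂h/∂y = -0.009091 (det = 550).
Flow direction (−∇h) has components (+0.01091 E, +0.009091 N).
Azimuth = atan2(E, N) = atan2(+0.01091, +0.009091) = 50.2° ≈ 050°.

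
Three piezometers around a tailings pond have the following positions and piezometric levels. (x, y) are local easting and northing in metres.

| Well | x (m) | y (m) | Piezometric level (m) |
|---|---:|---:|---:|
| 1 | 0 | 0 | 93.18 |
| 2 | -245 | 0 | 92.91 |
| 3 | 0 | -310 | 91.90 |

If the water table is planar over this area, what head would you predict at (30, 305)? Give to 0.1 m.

94.5 m

∂h/∂x = (92.91 − 93.18) / (-245 − 0) = +0.001102
∂h/∂y = (91.90 − 93.18) / (-310 − 0) = +0.004129
h(30, 305) = 93.18 + (+0.001102)·(30) + (+0.004129)·(305) = 93.18 +0.033 +1.259 = 94.472 m.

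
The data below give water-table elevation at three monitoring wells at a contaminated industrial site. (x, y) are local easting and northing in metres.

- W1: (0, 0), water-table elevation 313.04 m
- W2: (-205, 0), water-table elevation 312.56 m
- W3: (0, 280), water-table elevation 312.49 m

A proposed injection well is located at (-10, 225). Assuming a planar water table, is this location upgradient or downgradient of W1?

∂h/∂x = (312.56 − 313.04) / (-205 − 0) = +0.002341
∂h/∂y = (312.49 − 313.04) / (280 − 0) = -0.001964
Head at (-10, 225) = 313.04 + (+0.002341)·(-10) + (-0.001964)·(225) = 312.57 m.
That is lower than the 313.04 m at W1, so the point is downgradient.

downgradient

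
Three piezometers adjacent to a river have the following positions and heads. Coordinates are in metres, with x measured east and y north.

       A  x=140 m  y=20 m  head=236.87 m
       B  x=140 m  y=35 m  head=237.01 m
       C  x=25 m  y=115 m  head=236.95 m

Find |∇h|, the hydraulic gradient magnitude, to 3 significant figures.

Three-point gradient (reference A): Δ to B = (0, 15, +0.14), Δ to C = (-115, 95, +0.08).
∂h/∂x = +0.007014, ∂h/∂y = +0.009333 (det = 1725).
|∇h| = √(0.007014² + 0.009333²) = 0.01167

0.0117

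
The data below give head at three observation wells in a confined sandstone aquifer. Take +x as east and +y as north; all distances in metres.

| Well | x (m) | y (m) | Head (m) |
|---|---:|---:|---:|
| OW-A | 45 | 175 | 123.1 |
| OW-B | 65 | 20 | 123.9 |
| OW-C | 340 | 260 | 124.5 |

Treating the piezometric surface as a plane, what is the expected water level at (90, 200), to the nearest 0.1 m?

123.3 m

Taking OW-A as reference: OW-B−OW-A = (20, -155, +0.8); OW-C−OW-A = (295, 85, +1.4).
Solve a·Δx + b·Δy = Δh: det = 20·85 − 295·(-155) = 47425.
∂h/∂x = [(+0.8)·85 − (+1.4)·(-155)] / 47425 = +0.006009
∂h/∂y = [20·(+1.4) − 295·(+0.8)] / 47425 = -0.004386
h(90, 200) = 123.1 + (+0.006009)·(45) + (-0.004386)·(25) = 123.1 +0.270 -0.110 = 123.261 m.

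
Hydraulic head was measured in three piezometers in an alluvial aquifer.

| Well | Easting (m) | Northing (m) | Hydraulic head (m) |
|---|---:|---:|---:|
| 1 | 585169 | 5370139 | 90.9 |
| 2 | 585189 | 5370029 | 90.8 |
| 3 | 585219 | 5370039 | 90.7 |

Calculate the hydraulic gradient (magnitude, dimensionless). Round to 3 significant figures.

Taking 1 as reference: 2−1 = (20, -110, -0.1); 3−1 = (50, -100, -0.2).
Determinant of the coordinate differences = 20·(-100) − 50·(-110) = 3500.
∂h/∂x = [(-0.1)·(-100) − (-0.2)·(-110)] / 3500 = -0.003429
∂h/∂y = [20·(-0.2) − 50·(-0.1)] / 3500 = +0.0002857
|∇h| = √(-0.003429² + 0.0002857²) = 0.003441

0.00344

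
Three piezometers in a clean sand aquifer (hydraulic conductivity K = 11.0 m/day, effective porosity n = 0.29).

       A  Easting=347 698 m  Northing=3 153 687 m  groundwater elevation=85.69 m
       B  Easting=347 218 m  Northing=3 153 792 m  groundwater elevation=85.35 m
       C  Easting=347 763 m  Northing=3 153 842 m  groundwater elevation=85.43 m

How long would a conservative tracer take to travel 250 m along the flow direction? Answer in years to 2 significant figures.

9.8 years

Three-point gradient (reference A): Δ to B = (-480, 105, -0.34), Δ to C = (65, 155, -0.26).
∂h/∂x = +0.0003127, ∂h/∂y = -0.001809 (det = -81225).
|∇h| = √(0.0003127² + -0.001809²) = 0.001836
Seepage velocity v = K·i/n = 11.0 × 0.001836 / 0.29 = 0.06964 m/day.
t = 250 / 0.06964 = 3590 days = 9.83 years.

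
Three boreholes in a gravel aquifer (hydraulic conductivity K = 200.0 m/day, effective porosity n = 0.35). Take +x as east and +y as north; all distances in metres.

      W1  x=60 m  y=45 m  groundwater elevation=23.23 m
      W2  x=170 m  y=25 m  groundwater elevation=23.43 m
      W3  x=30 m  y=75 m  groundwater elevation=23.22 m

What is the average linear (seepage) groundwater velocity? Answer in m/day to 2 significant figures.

1.6 m/day

Taking W1 as reference: W2−W1 = (110, -20, +0.20); W3−W1 = (-30, 30, -0.01).
Determinant of the coordinate differences = 110·30 − (-30)·(-20) = 2700.
∂h/∂x = [(+0.20)·30 − (-0.01)·(-20)] / 2700 = +0.002148
∂h/∂y = [110·(-0.01) − (-30)·(+0.20)] / 2700 = +0.001815
|∇h| = √(0.002148² + 0.001815²) = 0.002812
Seepage velocity v = K·i/n = 200.0 × 0.002812 / 0.35 = 1.607 m/day.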